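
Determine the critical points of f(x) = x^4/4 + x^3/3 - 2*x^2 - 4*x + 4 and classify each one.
f'(x) = x^3 + x^2 - 4*x - 4

Solve f'(x) = 0:
  Factor: x^3 + x^2 - 4*x - 4 = (x - 2)*(x + 1)*(x + 2) = 0.
  ⇒ x = -2, -1, 2

f''(x) = 3*x^2 + 2*x - 4
Second-derivative test at each critical point:
  f''(-2) = 4 > 0 → local minimum
  f''(-1) = -3 < 0 → local maximum
  f''(2) = 12 > 0 → local minimum

Critical points: x = -2 (local minimum); x = -1 (local maximum); x = 2 (local minimum)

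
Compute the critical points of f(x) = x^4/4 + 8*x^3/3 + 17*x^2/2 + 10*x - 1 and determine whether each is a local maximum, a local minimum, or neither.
f'(x) = x^3 + 8*x^2 + 17*x + 10

Solve f'(x) = 0:
  Factor: x^3 + 8*x^2 + 17*x + 10 = (x + 1)*(x + 2)*(x + 5) = 0.
  ⇒ x = -5, -2, -1

f''(x) = 3*x^2 + 16*x + 17
Second-derivative test at each critical point:
  f''(-5) = 12 > 0 → local minimum
  f''(-2) = -3 < 0 → local maximum
  f''(-1) = 4 > 0 → local minimum

Critical points: x = -5 (local minimum); x = -2 (local maximum); x = -1 (local minimum)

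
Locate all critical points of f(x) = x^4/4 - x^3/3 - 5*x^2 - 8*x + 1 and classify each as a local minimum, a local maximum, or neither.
f'(x) = x^3 - x^2 - 10*x - 8

Solve f'(x) = 0:
  Factor: x^3 - x^2 - 10*x - 8 = (x - 4)*(x + 1)*(x + 2) = 0.
  ⇒ x = -2, -1, 4

f''(x) = 3*x^2 - 2*x - 10
Second-derivative test at each critical point:
  f''(-2) = 6 > 0 → local minimum
  f''(-1) = -5 < 0 → local maximum
  f''(4) = 30 > 0 → local minimum

Critical points: x = -2 (local minimum); x = -1 (local maximum); x = 4 (local minimum)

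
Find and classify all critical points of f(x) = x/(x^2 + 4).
f'(x) = (4 - x^2)/(x^4 + 8*x^2 + 16)

Solve f'(x) = 0:
  f'(x) = -(x - 2)*(x + 2)/(x^2 + 4)^2; the denominator is positive wherever f is defined, so f'(x) = 0 ⇔ 4 - x^2 = 0.
  Factor: 4 - x^2 = -(x - 2)*(x + 2) = 0.
  ⇒ x = -2, 2

f''(x) = 2*x*(x^2 - 12)/(x^2 + 4)^3
Second-derivative test at each critical point:
  f''(-2) = 1/16 > 0 → local minimum
  f''(2) = -1/16 < 0 → local maximum

Critical points: x = -2 (local minimum); x = 2 (local maximum)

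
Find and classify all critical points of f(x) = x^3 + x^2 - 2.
f'(x) = x*(3*x + 2)

Solve f'(x) = 0:
  Factor: 3*x^2 + 2*x = x*(3*x + 2) = 0.
  ⇒ x = -2/3, 0

f''(x) = 6*x + 2
Second-derivative test at each critical point:
  f''(-2/3) = -2 < 0 → local maximum
  f''(0) = 2 > 0 → local minimum

Critical points: x = -2/3 (local maximum); x = 0 (local minimum)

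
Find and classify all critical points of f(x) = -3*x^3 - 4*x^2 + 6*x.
f'(x) = -9*x^2 - 8*x + 6

Solve f'(x) = 0:
  9*x^2 + 8*x - 6 = 0 has no rational roots; quadratic formula: x = (-8 ± √280)/18.
  ⇒ x = -sqrt(70)/9 - 4/9 ≈ -1.3741, -4/9 + sqrt(70)/9 ≈ 0.4852

f''(x) = -18*x - 8
Second-derivative test at each critical point:
  f''(-1.3741) = 16.7332 > 0 → local minimum
  f''(0.4852) = -16.7332 < 0 → local maximum

Critical points: x = -sqrt(70)/9 - 4/9 ≈ -1.3741 (local minimum); x = -4/9 + sqrt(70)/9 ≈ 0.4852 (local maximum)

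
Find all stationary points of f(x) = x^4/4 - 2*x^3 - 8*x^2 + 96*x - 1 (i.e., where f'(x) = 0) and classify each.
f'(x) = x^3 - 6*x^2 - 16*x + 96

Solve f'(x) = 0:
  Factor: x^3 - 6*x^2 - 16*x + 96 = (x - 6)*(x - 4)*(x + 4) = 0.
  ⇒ x = -4, 4, 6

f''(x) = 3*x^2 - 12*x - 16
Second-derivative test at each critical point:
  f''(-4) = 80 > 0 → local minimum
  f''(4) = -16 < 0 → local maximum
  f''(6) = 20 > 0 → local minimum

Critical points: x = -4 (local minimum); x = 4 (local maximum); x = 6 (local minimum)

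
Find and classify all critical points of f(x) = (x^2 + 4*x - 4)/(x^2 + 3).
f'(x) = 2*(-2*x^2 + 7*x + 6)/(x^4 + 6*x^2 + 9)

Solve f'(x) = 0:
  f'(x) = -2*(2*x^2 - 7*x - 6)/(x^2 + 3)^2; the denominator is positive wherever f is defined, so f'(x) = 0 ⇔ -4*x^2 + 14*x + 12 = 0.
  Factor: -4*x^2 + 14*x + 12 = -2*(2*x^2 - 7*x - 6); 2*x^2 - 7*x - 6 = 0 has no rational roots; quadratic formula: x = (7 ± √97)/4.
  ⇒ x = 7/4 - sqrt(97)/4 ≈ -0.7122, 7/4 + sqrt(97)/4 ≈ 4.2122

f''(x) = 2*(4*x^3 - 21*x^2 - 36*x + 21)/(x^6 + 9*x^4 + 27*x^2 + 27)
Second-derivative test at each critical point:
  f''(-0.7122) = 1.6013 > 0 → local minimum
  f''(4.2122) = -0.0458 < 0 → local maximum

Critical points: x = 7/4 - sqrt(97)/4 ≈ -0.7122 (local minimum); x = 7/4 + sqrt(97)/4 ≈ 4.2122 (local maximum)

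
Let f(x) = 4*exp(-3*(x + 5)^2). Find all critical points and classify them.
f'(x) = 24*(-x - 5)*exp(-3*(x + 5)^2)

Solve f'(x) = 0:
  f'(x) = (-24*x - 120)·exp(-3*(x + 5)^2) and exp(-3*(x + 5)^2) > 0 for every x, so f'(x) = 0 ⇔ -24*x - 120 = 0.
  Factor: -24*x - 120 = -24*(x + 5) = 0.
  ⇒ x = -5

f''(x) = 24*(6*(x + 5)^2 - 1)*exp(-3*(x + 5)^2)
Second-derivative test at each critical point:
  f''(-5) = -24 < 0 → local maximum

Critical points: x = -5 (local maximum)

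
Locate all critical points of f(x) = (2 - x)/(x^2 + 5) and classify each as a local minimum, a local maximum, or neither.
f'(x) = (-x^2 + 2*x*(x - 2) - 5)/(x^2 + 5)^2

Solve f'(x) = 0:
  f'(x) = (x - 5)*(x + 1)/(x^2 + 5)^2; the denominator is positive wherever f is defined, so f'(x) = 0 ⇔ x^2 - 4*x - 5 = 0.
  Factor: x^2 - 4*x - 5 = (x - 5)*(x + 1) = 0.
  ⇒ x = -1, 5

f''(x) = 2*(4*x^2*(2 - x) + (3*x - 2)*(x^2 + 5))/(x^2 + 5)^3
Second-derivative test at each critical point:
  f''(-1) = -1/6 < 0 → local maximum
  f''(5) = 1/150 > 0 → local minimum

Critical points: x = -1 (local maximum); x = 5 (local minimum)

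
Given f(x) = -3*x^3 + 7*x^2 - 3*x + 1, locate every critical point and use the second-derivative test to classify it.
f'(x) = -9*x^2 + 14*x - 3

Solve f'(x) = 0:
  9*x^2 - 14*x + 3 = 0 has no rational roots; quadratic formula: x = (14 ± √88)/18.
  ⇒ x = 7/9 - sqrt(22)/9 ≈ 0.2566, sqrt(22)/9 + 7/9 ≈ 1.2989

f''(x) = 14 - 18*x
Second-derivative test at each critical point:
  f''(0.2566) = 9.3808 > 0 → local minimum
  f''(1.2989) = -9.3808 < 0 → local maximum

Critical points: x = 7/9 - sqrt(22)/9 ≈ 0.2566 (local minimum); x = sqrt(22)/9 + 7/9 ≈ 1.2989 (local maximum)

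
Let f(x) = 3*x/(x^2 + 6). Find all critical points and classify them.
f'(x) = 3*(6 - x^2)/(x^4 + 12*x^2 + 36)

Solve f'(x) = 0:
  f'(x) = -3*(x^2 - 6)/(x^2 + 6)^2; the denominator is positive wherever f is defined, so f'(x) = 0 ⇔ 18 - 3*x^2 = 0.
  Factor: 18 - 3*x^2 = -3*(x^2 - 6); x^2 - 6 = 0 has no rational roots; quadratic formula: x = (0 ± √24)/2.
  ⇒ x = -sqrt(6) ≈ -2.4495, sqrt(6) ≈ 2.4495

f''(x) = 6*x*(x^2 - 18)/(x^2 + 6)^3
Second-derivative test at each critical point:
  f''(-2.4495) = 0.1021 > 0 → local minimum
  f''(2.4495) = -0.1021 < 0 → local maximum

Critical points: x = -sqrt(6) ≈ -2.4495 (local minimum); x = sqrt(6) ≈ 2.4495 (local maximum)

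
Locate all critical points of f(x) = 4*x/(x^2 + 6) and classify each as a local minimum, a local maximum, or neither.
f'(x) = 4*(6 - x^2)/(x^4 + 12*x^2 + 36)

Solve f'(x) = 0:
  f'(x) = -4*(x^2 - 6)/(x^2 + 6)^2; the denominator is positive wherever f is defined, so f'(x) = 0 ⇔ 24 - 4*x^2 = 0.
  Factor: 24 - 4*x^2 = -4*(x^2 - 6); x^2 - 6 = 0 has no rational roots; quadratic formula: x = (0 ± √24)/2.
  ⇒ x = -sqrt(6) ≈ -2.4495, sqrt(6) ≈ 2.4495

f''(x) = 8*x*(x^2 - 18)/(x^2 + 6)^3
Second-derivative test at each critical point:
  f''(-2.4495) = 0.1361 > 0 → local minimum
  f''(2.4495) = -0.1361 < 0 → local maximum

Critical points: x = -sqrt(6) ≈ -2.4495 (local minimum); x = sqrt(6) ≈ 2.4495 (local maximum)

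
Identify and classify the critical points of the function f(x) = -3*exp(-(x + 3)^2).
f'(x) = 6*(x + 3)*exp(-(x + 3)^2)

Solve f'(x) = 0:
  f'(x) = (6*x + 18)·exp(-(x + 3)^2) and exp(-(x + 3)^2) > 0 for every x, so f'(x) = 0 ⇔ 6*x + 18 = 0.
  Factor: 6*x + 18 = 6*(x + 3) = 0.
  ⇒ x = -3

f''(x) = 6*(1 - 2*(x + 3)^2)*exp(-(x + 3)^2)
Second-derivative test at each critical point:
  f''(-3) = 6 > 0 → local minimum

Critical points: x = -3 (local minimum)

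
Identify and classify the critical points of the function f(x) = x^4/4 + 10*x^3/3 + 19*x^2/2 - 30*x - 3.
f'(x) = x^3 + 10*x^2 + 19*x - 30

Solve f'(x) = 0:
  Factor: x^3 + 10*x^2 + 19*x - 30 = (x - 1)*(x + 5)*(x + 6) = 0.
  ⇒ x = -6, -5, 1

f''(x) = 3*x^2 + 20*x + 19
Second-derivative test at each critical point:
  f''(-6) = 7 > 0 → local minimum
  f''(-5) = -6 < 0 → local maximum
  f''(1) = 42 > 0 → local minimum

Critical points: x = -6 (local minimum); x = -5 (local maximum); x = 1 (local minimum)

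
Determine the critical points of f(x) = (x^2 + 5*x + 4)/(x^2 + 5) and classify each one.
f'(x) = (-5*x^2 + 2*x + 25)/(x^4 + 10*x^2 + 25)

Solve f'(x) = 0:
  f'(x) = -(5*x^2 - 2*x - 25)/(x^2 + 5)^2; the denominator is positive wherever f is defined, so f'(x) = 0 ⇔ -5*x^2 + 2*x + 25 = 0.
  5*x^2 - 2*x - 25 = 0 has no rational roots; quadratic formula: x = (2 ± √504)/10.
  ⇒ x = 1/5 - 3*sqrt(14)/5 ≈ -2.0450, 1/5 + 3*sqrt(14)/5 ≈ 2.4450

f''(x) = 2*(5*x^3 - 3*x^2 - 75*x + 5)/(x^6 + 15*x^4 + 75*x^2 + 125)
Second-derivative test at each critical point:
  f''(-2.0450) = 0.2663 > 0 → local minimum
  f''(2.4450) = -0.1863 < 0 → local maximum

Critical points: x = 1/5 - 3*sqrt(14)/5 ≈ -2.0450 (local minimum); x = 1/5 + 3*sqrt(14)/5 ≈ 2.4450 (local maximum)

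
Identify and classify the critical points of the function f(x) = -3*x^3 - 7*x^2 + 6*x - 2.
f'(x) = -9*x^2 - 14*x + 6

Solve f'(x) = 0:
  9*x^2 + 14*x - 6 = 0 has no rational roots; quadratic formula: x = (-14 ± √412)/18.
  ⇒ x = -sqrt(103)/9 - 7/9 ≈ -1.9054, -7/9 + sqrt(103)/9 ≈ 0.3499

f''(x) = -18*x - 14
Second-derivative test at each critical point:
  f''(-1.9054) = 20.2978 > 0 → local minimum
  f''(0.3499) = -20.2978 < 0 → local maximum

Critical points: x = -sqrt(103)/9 - 7/9 ≈ -1.9054 (local minimum); x = -7/9 + sqrt(103)/9 ≈ 0.3499 (local maximum)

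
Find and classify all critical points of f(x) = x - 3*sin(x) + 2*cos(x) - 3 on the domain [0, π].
f'(x) = -2*sin(x) - 3*cos(x) + 1

Solve f'(x) = 0 on [0, π]:
  f'(x) = 0 ⇔ -2*sin(x) - 3*cos(x) = -1. Write the left side as R·cos(x + φ) with R = √((-3)² + 2²) = sqrt(13), cos φ = -3*sqrt(13)/13, sin φ = 2*sqrt(13)/13; then cos(x + φ) = -sqrt(13)/13. Solve for x and keep the solutions lying in [0, π].
  ⇒ x = atan((2 + 6*sqrt(3))/(3 - 4*sqrt(3))) + pi ≈ 1.8778

f''(x) = 3*sin(x) - 2*cos(x)
Second-derivative test at each critical point:
  f''(1.8778) = 3.4641 > 0 → local minimum

Critical points: x = atan((2 + 6*sqrt(3))/(3 - 4*sqrt(3))) + pi ≈ 1.8778 (local minimum)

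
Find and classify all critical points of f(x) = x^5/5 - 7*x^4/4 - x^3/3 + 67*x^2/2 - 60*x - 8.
f'(x) = x^4 - 7*x^3 - x^2 + 67*x - 60

Solve f'(x) = 0:
  Factor: x^4 - 7*x^3 - x^2 + 67*x - 60 = (x - 5)*(x - 4)*(x - 1)*(x + 3) = 0.
  ⇒ x = -3, 1, 4, 5

f''(x) = 4*x^3 - 21*x^2 - 2*x + 67
Second-derivative test at each critical point:
  f''(-3) = -224 < 0 → local maximum
  f''(1) = 48 > 0 → local minimum
  f''(4) = -21 < 0 → local maximum
  f''(5) = 32 > 0 → local minimum

Critical points: x = -3 (local maximum); x = 1 (local minimum); x = 4 (local maximum); x = 5 (local minimum)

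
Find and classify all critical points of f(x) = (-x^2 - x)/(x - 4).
f'(x) = (-x^2 + 8*x + 4)/(x^2 - 8*x + 16)

Solve f'(x) = 0:
  f'(x) = -(x^2 - 8*x - 4)/(x - 4)^2; the denominator is positive wherever f is defined, so f'(x) = 0 ⇔ -x^2 + 8*x + 4 = 0.
  x^2 - 8*x - 4 = 0 has no rational roots; quadratic formula: x = (8 ± √80)/2.
  ⇒ x = 4 - 2*sqrt(5) ≈ -0.4721, 4 + 2*sqrt(5) ≈ 8.4721

f''(x) = -40/(x^3 - 12*x^2 + 48*x - 64)
Second-derivative test at each critical point:
  f''(-0.4721) = 0.4472 > 0 → local minimum
  f''(8.4721) = -0.4472 < 0 → local maximum

Critical points: x = 4 - 2*sqrt(5) ≈ -0.4721 (local minimum); x = 4 + 2*sqrt(5) ≈ 8.4721 (local maximum)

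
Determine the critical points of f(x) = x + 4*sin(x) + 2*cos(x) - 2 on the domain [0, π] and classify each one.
f'(x) = -2*sin(x) + 4*cos(x) + 1

Solve f'(x) = 0 on [0, π]:
  f'(x) = 0 ⇔ -2*sin(x) + 4*cos(x) = -1. Write the left side as R·cos(x + φ) with R = √(4² + 2²) = 2*sqrt(5), cos φ = 2*sqrt(5)/5, sin φ = sqrt(5)/5; then cos(x + φ) = -sqrt(5)/10. Solve for x and keep the solutions lying in [0, π].
  ⇒ x = atan((1 + 2*sqrt(19))/(-2 + sqrt(19))) ≈ 1.3327

f''(x) = -4*sin(x) - 2*cos(x)
Second-derivative test at each critical point:
  f''(1.3327) = -4.3589 < 0 → local maximum

Critical points: x = atan((1 + 2*sqrt(19))/(-2 + sqrt(19))) ≈ 1.3327 (local maximum)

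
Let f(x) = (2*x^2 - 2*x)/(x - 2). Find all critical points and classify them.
f'(x) = 2*(x^2 - 4*x + 2)/(x^2 - 4*x + 4)

Solve f'(x) = 0:
  f'(x) = 2*(x^2 - 4*x + 2)/(x - 2)^2; the denominator is positive wherever f is defined, so f'(x) = 0 ⇔ 2*x^2 - 8*x + 4 = 0.
  Factor: 2*x^2 - 8*x + 4 = 2*(x^2 - 4*x + 2); x^2 - 4*x + 2 = 0 has no rational roots; quadratic formula: x = (4 ± √8)/2.
  ⇒ x = 2 - sqrt(2) ≈ 0.5858, sqrt(2) + 2 ≈ 3.4142

f''(x) = 8/(x^3 - 6*x^2 + 12*x - 8)
Second-derivative test at each critical point:
  f''(0.5858) = -2.8284 < 0 → local maximum
  f''(3.4142) = 2.8284 > 0 → local minimum

Critical points: x = 2 - sqrt(2) ≈ 0.5858 (local maximum); x = sqrt(2) + 2 ≈ 3.4142 (local minimum)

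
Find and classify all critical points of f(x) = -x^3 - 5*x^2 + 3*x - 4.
f'(x) = -3*x^2 - 10*x + 3

Solve f'(x) = 0:
  3*x^2 + 10*x - 3 = 0 has no rational roots; quadratic formula: x = (-10 ± √136)/6.
  ⇒ x = -sqrt(34)/3 - 5/3 ≈ -3.6103, -5/3 + sqrt(34)/3 ≈ 0.2770

f''(x) = -6*x - 10
Second-derivative test at each critical point:
  f''(-3.6103) = 11.6619 > 0 → local minimum
  f''(0.2770) = -11.6619 < 0 → local maximum

Critical points: x = -sqrt(34)/3 - 5/3 ≈ -3.6103 (local minimum); x = -5/3 + sqrt(34)/3 ≈ 0.2770 (local maximum)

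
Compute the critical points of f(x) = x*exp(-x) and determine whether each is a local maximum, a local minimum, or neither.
f'(x) = (1 - x)*exp(-x)

Solve f'(x) = 0:
  f'(x) = (1 - x)·exp(-x) and exp(-x) > 0 for every x, so f'(x) = 0 ⇔ 1 - x = 0.
  1 - x = 0.
  ⇒ x = 1

f''(x) = (x - 2)*exp(-x)
Second-derivative test at each critical point:
  f''(1) = -0.3679 < 0 → local maximum

Critical points: x = 1 (local maximum)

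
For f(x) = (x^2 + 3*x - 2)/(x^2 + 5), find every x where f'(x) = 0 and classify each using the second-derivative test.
f'(x) = (-3*x^2 + 14*x + 15)/(x^4 + 10*x^2 + 25)

Solve f'(x) = 0:
  f'(x) = -(3*x^2 - 14*x - 15)/(x^2 + 5)^2; the denominator is positive wherever f is defined, so f'(x) = 0 ⇔ -3*x^2 + 14*x + 15 = 0.
  3*x^2 - 14*x - 15 = 0 has no rational roots; quadratic formula: x = (14 ± √376)/6.
  ⇒ x = 7/3 - sqrt(94)/3 ≈ -0.8985, 7/3 + sqrt(94)/3 ≈ 5.5651

f''(x) = 2*(3*x^3 - 21*x^2 - 45*x + 35)/(x^6 + 15*x^4 + 75*x^2 + 125)
Second-derivative test at each critical point:
  f''(-0.8985) = 0.5750 > 0 → local minimum
  f''(5.5651) = -0.0150 < 0 → local maximum

Critical points: x = 7/3 - sqrt(94)/3 ≈ -0.8985 (local minimum); x = 7/3 + sqrt(94)/3 ≈ 5.5651 (local maximum)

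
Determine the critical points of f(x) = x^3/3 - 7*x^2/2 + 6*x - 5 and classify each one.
f'(x) = x^2 - 7*x + 6

Solve f'(x) = 0:
  Factor: x^2 - 7*x + 6 = (x - 6)*(x - 1) = 0.
  ⇒ x = 1, 6

f''(x) = 2*x - 7
Second-derivative test at each critical point:
  f''(1) = -5 < 0 → local maximum
  f''(6) = 5 > 0 → local minimum

Critical points: x = 1 (local maximum); x = 6 (local minimum)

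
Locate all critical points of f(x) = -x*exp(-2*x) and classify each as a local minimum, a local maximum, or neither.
f'(x) = (2*x - 1)*exp(-2*x)

Solve f'(x) = 0:
  f'(x) = (2*x - 1)·exp(-2*x) and exp(-2*x) > 0 for every x, so f'(x) = 0 ⇔ 2*x - 1 = 0.
  2*x - 1 = 0.
  ⇒ x = 1/2

f''(x) = 4*(1 - x)*exp(-2*x)
Second-derivative test at each critical point:
  f''(1/2) = 0.7358 > 0 → local minimum

Critical points: x = 1/2 (local minimum)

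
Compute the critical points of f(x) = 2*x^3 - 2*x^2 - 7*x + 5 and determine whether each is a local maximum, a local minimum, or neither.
f'(x) = 6*x^2 - 4*x - 7

Solve f'(x) = 0:
  6*x^2 - 4*x - 7 = 0 has no rational roots; quadratic formula: x = (4 ± √184)/12.
  ⇒ x = 1/3 - sqrt(46)/6 ≈ -0.7971, 1/3 + sqrt(46)/6 ≈ 1.4637

f''(x) = 12*x - 4
Second-derivative test at each critical point:
  f''(-0.7971) = -13.5647 < 0 → local maximum
  f''(1.4637) = 13.5647 > 0 → local minimum

Critical points: x = 1/3 - sqrt(46)/6 ≈ -0.7971 (local maximum); x = 1/3 + sqrt(46)/6 ≈ 1.4637 (local minimum)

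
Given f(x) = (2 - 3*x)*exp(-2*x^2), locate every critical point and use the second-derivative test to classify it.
f'(x) = (4*x*(3*x - 2) - 3)*exp(-2*x^2)

Solve f'(x) = 0:
  f'(x) = (12*x^2 - 8*x - 3)·exp(-2*x^2) and exp(-2*x^2) > 0 for every x, so f'(x) = 0 ⇔ 12*x^2 - 8*x - 3 = 0.
  12*x^2 - 8*x - 3 = 0 has no rational roots; quadratic formula: x = (8 ± √208)/24.
  ⇒ x = 1/3 - sqrt(13)/6 ≈ -0.2676, 1/3 + sqrt(13)/6 ≈ 0.9343

f''(x) = 4*(4*x^2*(2 - 3*x) + 9*x - 2)*exp(-2*x^2)
Second-derivative test at each critical point:
  f''(-0.2676) = -12.4979 < 0 → local maximum
  f''(0.9343) = 2.5171 > 0 → local minimum

Critical points: x = 1/3 - sqrt(13)/6 ≈ -0.2676 (local maximum); x = 1/3 + sqrt(13)/6 ≈ 0.9343 (local minimum)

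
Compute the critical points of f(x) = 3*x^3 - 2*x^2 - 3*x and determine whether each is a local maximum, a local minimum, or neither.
f'(x) = 9*x^2 - 4*x - 3

Solve f'(x) = 0:
  9*x^2 - 4*x - 3 = 0 has no rational roots; quadratic formula: x = (4 ± √124)/18.
  ⇒ x = 2/9 - sqrt(31)/9 ≈ -0.3964, 2/9 + sqrt(31)/9 ≈ 0.8409

f''(x) = 18*x - 4
Second-derivative test at each critical point:
  f''(-0.3964) = -11.1355 < 0 → local maximum
  f''(0.8409) = 11.1355 > 0 → local minimum

Critical points: x = 2/9 - sqrt(31)/9 ≈ -0.3964 (local maximum); x = 2/9 + sqrt(31)/9 ≈ 0.8409 (local minimum)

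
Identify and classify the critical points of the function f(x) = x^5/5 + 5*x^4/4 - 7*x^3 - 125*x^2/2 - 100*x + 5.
f'(x) = x^4 + 5*x^3 - 21*x^2 - 125*x - 100

Solve f'(x) = 0:
  Factor: x^4 + 5*x^3 - 21*x^2 - 125*x - 100 = (x - 5)*(x + 1)*(x + 4)*(x + 5) = 0.
  ⇒ x = -5, -4, -1, 5

f''(x) = 4*x^3 + 15*x^2 - 42*x - 125
Second-derivative test at each critical point:
  f''(-5) = -40 < 0 → local maximum
  f''(-4) = 27 > 0 → local minimum
  f''(-1) = -72 < 0 → local maximum
  f''(5) = 540 > 0 → local minimum

Critical points: x = -5 (local maximum); x = -4 (local minimum); x = -1 (local maximum); x = 5 (local minimum)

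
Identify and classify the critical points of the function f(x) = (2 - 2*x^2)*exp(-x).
f'(x) = 2*(x^2 - 2*x - 1)*exp(-x)

Solve f'(x) = 0:
  f'(x) = (2*x^2 - 4*x - 2)·exp(-x) and exp(-x) > 0 for every x, so f'(x) = 0 ⇔ 2*x^2 - 4*x - 2 = 0.
  Factor: 2*x^2 - 4*x - 2 = 2*(x^2 - 2*x - 1); x^2 - 2*x - 1 = 0 has no rational roots; quadratic formula: x = (2 ± √8)/2.
  ⇒ x = 1 - sqrt(2) ≈ -0.4142, 1 + sqrt(2) ≈ 2.4142

f''(x) = 2*(-x^2 + 4*x - 1)*exp(-x)
Second-derivative test at each critical point:
  f''(-0.4142) = -8.5598 < 0 → local maximum
  f''(2.4142) = 0.5059 > 0 → local minimum

Critical points: x = 1 - sqrt(2) ≈ -0.4142 (local maximum); x = 1 + sqrt(2) ≈ 2.4142 (local minimum)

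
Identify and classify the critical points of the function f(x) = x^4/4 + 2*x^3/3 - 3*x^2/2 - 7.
f'(x) = x*(x^2 + 2*x - 3)

Solve f'(x) = 0:
  Factor: x^3 + 2*x^2 - 3*x = x*(x - 1)*(x + 3) = 0.
  ⇒ x = -3, 0, 1

f''(x) = 3*x^2 + 4*x - 3
Second-derivative test at each critical point:
  f''(-3) = 12 > 0 → local minimum
  f''(0) = -3 < 0 → local maximum
  f''(1) = 4 > 0 → local minimum

Critical points: x = -3 (local minimum); x = 0 (local maximum); x = 1 (local minimum)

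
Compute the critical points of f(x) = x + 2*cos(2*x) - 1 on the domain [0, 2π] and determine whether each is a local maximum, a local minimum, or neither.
f'(x) = 1 - 4*sin(2*x)

Solve f'(x) = 0 on [0, 2π]:
  f'(x) = 0 ⇔ sin(2*x) = 1/4, i.e. 2*x = arcsin(1/4) + 2nπ or 2*x = π − arcsin(1/4) + 2nπ; keep the solutions lying in [0, 2π].
  ⇒ x = asin(1/4)/2 ≈ 0.1263, -asin(1/4)/2 + pi/2 ≈ 1.4445, asin(1/4)/2 + pi ≈ 3.2679, -asin(1/4)/2 + 3*pi/2 ≈ 4.5860

f''(x) = -8*cos(2*x)
Second-derivative test at each critical point:
  f''(0.1263) = -7.7460 < 0 → local maximum
  f''(1.4445) = 7.7460 > 0 → local minimum
  f''(3.2679) = -7.7460 < 0 → local maximum
  f''(4.5860) = 7.7460 > 0 → local minimum

Critical points: x = asin(1/4)/2 ≈ 0.1263 (local maximum); x = -asin(1/4)/2 + pi/2 ≈ 1.4445 (local minimum); x = asin(1/4)/2 + pi ≈ 3.2679 (local maximum); x = -asin(1/4)/2 + 3*pi/2 ≈ 4.5860 (local minimum)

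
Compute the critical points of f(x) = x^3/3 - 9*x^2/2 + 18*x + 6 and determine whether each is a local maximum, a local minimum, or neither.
f'(x) = x^2 - 9*x + 18

Solve f'(x) = 0:
  Factor: x^2 - 9*x + 18 = (x - 6)*(x - 3) = 0.
  ⇒ x = 3, 6

f''(x) = 2*x - 9
Second-derivative test at each critical point:
  f''(3) = -3 < 0 → local maximum
  f''(6) = 3 > 0 → local minimum

Critical points: x = 3 (local maximum); x = 6 (local minimum)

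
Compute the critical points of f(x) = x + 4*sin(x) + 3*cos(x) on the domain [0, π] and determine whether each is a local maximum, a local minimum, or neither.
f'(x) = -3*sin(x) + 4*cos(x) + 1

Solve f'(x) = 0 on [0, π]:
  f'(x) = 0 ⇔ -3*sin(x) + 4*cos(x) = -1. Write the left side as R·cos(x + φ) with R = √(4² + 3²) = 5, cos φ = 4/5, sin φ = 3/5; then cos(x + φ) = -1/5. Solve for x and keep the solutions lying in [0, π].
  ⇒ x = atan((3 + 8*sqrt(6))/(-4 + 6*sqrt(6))) ≈ 1.1287

f''(x) = -4*sin(x) - 3*cos(x)
Second-derivative test at each critical point:
  f''(1.1287) = -4.8990 < 0 → local maximum

Critical points: x = atan((3 + 8*sqrt(6))/(-4 + 6*sqrt(6))) ≈ 1.1287 (local maximum)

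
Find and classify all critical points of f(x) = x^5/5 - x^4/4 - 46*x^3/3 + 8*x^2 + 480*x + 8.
f'(x) = x^4 - x^3 - 46*x^2 + 16*x + 480

Solve f'(x) = 0:
  Factor: x^4 - x^3 - 46*x^2 + 16*x + 480 = (x - 6)*(x - 4)*(x + 4)*(x + 5) = 0.
  ⇒ x = -5, -4, 4, 6

f''(x) = 4*x^3 - 3*x^2 - 92*x + 16
Second-derivative test at each critical point:
  f''(-5) = -99 < 0 → local maximum
  f''(-4) = 80 > 0 → local minimum
  f''(4) = -144 < 0 → local maximum
  f''(6) = 220 > 0 → local minimum

Critical points: x = -5 (local maximum); x = -4 (local minimum); x = 4 (local maximum); x = 6 (local minimum)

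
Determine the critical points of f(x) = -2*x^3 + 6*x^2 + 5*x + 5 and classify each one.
f'(x) = -6*x^2 + 12*x + 5

Solve f'(x) = 0:
  6*x^2 - 12*x - 5 = 0 has no rational roots; quadratic formula: x = (12 ± √264)/12.
  ⇒ x = 1 - sqrt(66)/6 ≈ -0.3540, 1 + sqrt(66)/6 ≈ 2.3540

f''(x) = 12 - 12*x
Second-derivative test at each critical point:
  f''(-0.3540) = 16.2481 > 0 → local minimum
  f''(2.3540) = -16.2481 < 0 → local maximum

Critical points: x = 1 - sqrt(66)/6 ≈ -0.3540 (local minimum); x = 1 + sqrt(66)/6 ≈ 2.3540 (local maximum)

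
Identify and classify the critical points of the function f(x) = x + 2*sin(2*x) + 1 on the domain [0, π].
f'(x) = 4*cos(2*x) + 1

Solve f'(x) = 0 on [0, π]:
  f'(x) = 0 ⇔ cos(2*x) = -1/4, i.e. 2*x = ±arccos(-1/4) + 2nπ; keep the solutions lying in [0, π].
  ⇒ x = acos(-1/4)/2 ≈ 0.9117, pi - acos(-1/4)/2 ≈ 2.2299

f''(x) = -8*sin(2*x)
Second-derivative test at each critical point:
  f''(0.9117) = -7.7460 < 0 → local maximum
  f''(2.2299) = 7.7460 > 0 → local minimum

Critical points: x = acos(-1/4)/2 ≈ 0.9117 (local maximum); x = pi - acos(-1/4)/2 ≈ 2.2299 (local minimum)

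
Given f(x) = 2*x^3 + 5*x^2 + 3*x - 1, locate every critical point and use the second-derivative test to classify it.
f'(x) = 6*x^2 + 10*x + 3

Solve f'(x) = 0:
  6*x^2 + 10*x + 3 = 0 has no rational roots; quadratic formula: x = (-10 ± √28)/12.
  ⇒ x = -5/6 - sqrt(7)/6 ≈ -1.2743, -5/6 + sqrt(7)/6 ≈ -0.3924

f''(x) = 12*x + 10
Second-derivative test at each critical point:
  f''(-1.2743) = -5.2915 < 0 → local maximum
  f''(-0.3924) = 5.2915 > 0 → local minimum

Critical points: x = -5/6 - sqrt(7)/6 ≈ -1.2743 (local maximum); x = -5/6 + sqrt(7)/6 ≈ -0.3924 (local minimum)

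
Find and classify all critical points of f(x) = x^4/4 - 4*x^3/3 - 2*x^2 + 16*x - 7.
f'(x) = x^3 - 4*x^2 - 4*x + 16

Solve f'(x) = 0:
  Factor: x^3 - 4*x^2 - 4*x + 16 = (x - 4)*(x - 2)*(x + 2) = 0.
  ⇒ x = -2, 2, 4

f''(x) = 3*x^2 - 8*x - 4
Second-derivative test at each critical point:
  f''(-2) = 24 > 0 → local minimum
  f''(2) = -8 < 0 → local maximum
  f''(4) = 12 > 0 → local minimum

Critical points: x = -2 (local minimum); x = 2 (local maximum); x = 4 (local minimum)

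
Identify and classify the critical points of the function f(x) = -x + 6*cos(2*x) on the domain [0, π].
f'(x) = -12*sin(2*x) - 1

Solve f'(x) = 0 on [0, π]:
  f'(x) = 0 ⇔ sin(2*x) = -1/12, i.e. 2*x = arcsin(-1/12) + 2nπ or 2*x = π − arcsin(-1/12) + 2nπ; keep the solutions lying in [0, π].
  ⇒ x = asin(1/12)/2 + pi/2 ≈ 1.6125, pi - asin(1/12)/2 ≈ 3.0999

f''(x) = -24*cos(2*x)
Second-derivative test at each critical point:
  f''(1.6125) = 23.9165 > 0 → local minimum
  f''(3.0999) = -23.9165 < 0 → local maximum

Critical points: x = asin(1/12)/2 + pi/2 ≈ 1.6125 (local minimum); x = pi - asin(1/12)/2 ≈ 3.0999 (local maximum)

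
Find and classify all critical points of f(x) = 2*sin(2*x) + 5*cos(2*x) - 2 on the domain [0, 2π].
f'(x) = -10*sin(2*x) + 4*cos(2*x)

Solve f'(x) = 0 on [0, 2π]:
  f'(x) = 0 ⇔ 2*cos(2*x) = 5*sin(2*x) ⇔ tan(2*x) = 2/5, i.e. 2*x = arctan(2/5) + nπ; keep the solutions lying in [0, 2π].
  ⇒ x = atan(2/5)/2 ≈ 0.1903, atan(2/5)/2 + pi/2 ≈ 1.7610, atan(2/5)/2 + pi ≈ 3.3318, atan(2/5)/2 + 3*pi/2 ≈ 4.9026

f''(x) = -8*sin(2*x) - 20*cos(2*x)
Second-derivative test at each critical point:
  f''(0.1903) = -21.5407 < 0 → local maximum
  f''(1.7610) = 21.5407 > 0 → local minimum
  f''(3.3318) = -21.5407 < 0 → local maximum
  f''(4.9026) = 21.5407 > 0 → local minimum

Critical points: x = atan(2/5)/2 ≈ 0.1903 (local maximum); x = atan(2/5)/2 + pi/2 ≈ 1.7610 (local minimum); x = atan(2/5)/2 + pi ≈ 3.3318 (local maximum); x = atan(2/5)/2 + 3*pi/2 ≈ 4.9026 (local minimum)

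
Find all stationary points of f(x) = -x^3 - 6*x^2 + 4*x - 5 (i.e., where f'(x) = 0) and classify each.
f'(x) = -3*x^2 - 12*x + 4

Solve f'(x) = 0:
  3*x^2 + 12*x - 4 = 0 has no rational roots; quadratic formula: x = (-12 ± √192)/6.
  ⇒ x = -4*sqrt(3)/3 - 2 ≈ -4.3094, -2 + 4*sqrt(3)/3 ≈ 0.3094

f''(x) = -6*x - 12
Second-derivative test at each critical point:
  f''(-4.3094) = 13.8564 > 0 → local minimum
  f''(0.3094) = -13.8564 < 0 → local maximum

Critical points: x = -4*sqrt(3)/3 - 2 ≈ -4.3094 (local minimum); x = -2 + 4*sqrt(3)/3 ≈ 0.3094 (local maximum)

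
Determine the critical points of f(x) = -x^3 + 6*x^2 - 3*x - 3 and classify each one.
f'(x) = -3*x^2 + 12*x - 3

Solve f'(x) = 0:
  Factor: -3*x^2 + 12*x - 3 = -3*(x^2 - 4*x + 1); x^2 - 4*x + 1 = 0 has no rational roots; quadratic formula: x = (4 ± √12)/2.
  ⇒ x = 2 - sqrt(3) ≈ 0.2679, sqrt(3) + 2 ≈ 3.7321

f''(x) = 12 - 6*x
Second-derivative test at each critical point:
  f''(0.2679) = 10.3923 > 0 → local minimum
  f''(3.7321) = -10.3923 < 0 → local maximum

Critical points: x = 2 - sqrt(3) ≈ 0.2679 (local minimum); x = sqrt(3) + 2 ≈ 3.7321 (local maximum)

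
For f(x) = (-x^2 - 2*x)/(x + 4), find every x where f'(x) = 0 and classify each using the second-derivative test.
f'(x) = (-x^2 - 8*x - 8)/(x^2 + 8*x + 16)

Solve f'(x) = 0:
  f'(x) = -(x^2 + 8*x + 8)/(x + 4)^2; the denominator is positive wherever f is defined, so f'(x) = 0 ⇔ -x^2 - 8*x - 8 = 0.
  x^2 + 8*x + 8 = 0 has no rational roots; quadratic formula: x = (-8 ± √32)/2.
  ⇒ x = -4 - 2*sqrt(2) ≈ -6.8284, -4 + 2*sqrt(2) ≈ -1.1716

f''(x) = -16/(x^3 + 12*x^2 + 48*x + 64)
Second-derivative test at each critical point:
  f''(-6.8284) = 0.7071 > 0 → local minimum
  f''(-1.1716) = -0.7071 < 0 → local maximum

Critical points: x = -4 - 2*sqrt(2) ≈ -6.8284 (local minimum); x = -4 + 2*sqrt(2) ≈ -1.1716 (local maximum)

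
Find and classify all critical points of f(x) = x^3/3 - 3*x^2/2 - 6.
f'(x) = x*(x - 3)

Solve f'(x) = 0:
  Factor: x^2 - 3*x = x*(x - 3) = 0.
  ⇒ x = 0, 3

f''(x) = 2*x - 3
Second-derivative test at each critical point:
  f''(0) = -3 < 0 → local maximum
  f''(3) = 3 > 0 → local minimum

Critical points: x = 0 (local maximum); x = 3 (local minimum)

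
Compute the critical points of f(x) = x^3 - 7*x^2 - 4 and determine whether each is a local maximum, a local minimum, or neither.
f'(x) = x*(3*x - 14)

Solve f'(x) = 0:
  Factor: 3*x^2 - 14*x = x*(3*x - 14) = 0.
  ⇒ x = 0, 14/3

f''(x) = 6*x - 14
Second-derivative test at each critical point:
  f''(0) = -14 < 0 → local maximum
  f''(14/3) = 14 > 0 → local minimum

Critical points: x = 0 (local maximum); x = 14/3 (local minimum)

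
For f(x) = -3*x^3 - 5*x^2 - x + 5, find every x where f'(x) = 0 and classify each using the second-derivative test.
f'(x) = -9*x^2 - 10*x - 1

Solve f'(x) = 0:
  Factor: -9*x^2 - 10*x - 1 = -(x + 1)*(9*x + 1) = 0.
  ⇒ x = -1, -1/9

f''(x) = -18*x - 10
Second-derivative test at each critical point:
  f''(-1) = 8 > 0 → local minimum
  f''(-1/9) = -8 < 0 → local maximum

Critical points: x = -1 (local minimum); x = -1/9 (local maximum)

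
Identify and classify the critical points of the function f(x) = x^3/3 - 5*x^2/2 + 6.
f'(x) = x*(x - 5)

Solve f'(x) = 0:
  Factor: x^2 - 5*x = x*(x - 5) = 0.
  ⇒ x = 0, 5

f''(x) = 2*x - 5
Second-derivative test at each critical point:
  f''(0) = -5 < 0 → local maximum
  f''(5) = 5 > 0 → local minimum

Critical points: x = 0 (local maximum); x = 5 (local minimum)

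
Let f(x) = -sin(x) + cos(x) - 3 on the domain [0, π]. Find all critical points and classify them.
f'(x) = -sin(x) - cos(x)

Solve f'(x) = 0 on [0, π]:
  f'(x) = 0 ⇔ -cos(x) = sin(x) ⇔ tan(x) = -1, i.e. x = arctan(-1) + nπ; keep the solutions lying in [0, π].
  ⇒ x = 3*pi/4 ≈ 2.3562

f''(x) = sin(x) - cos(x)
Second-derivative test at each critical point:
  f''(2.3562) = 1.4142 > 0 → local minimum

Critical points: x = 3*pi/4 ≈ 2.3562 (local minimum)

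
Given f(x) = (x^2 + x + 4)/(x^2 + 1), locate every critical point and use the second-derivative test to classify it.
f'(x) = (-x^2 - 6*x + 1)/(x^4 + 2*x^2 + 1)

Solve f'(x) = 0:
  f'(x) = -(x^2 + 6*x - 1)/(x^2 + 1)^2; the denominator is positive wherever f is defined, so f'(x) = 0 ⇔ -x^2 - 6*x + 1 = 0.
  x^2 + 6*x - 1 = 0 has no rational roots; quadratic formula: x = (-6 ± √40)/2.
  ⇒ x = -sqrt(10) - 3 ≈ -6.1623, -3 + sqrt(10) ≈ 0.1623

f''(x) = 2*(x^3 + 9*x^2 - 3*x - 3)/(x^6 + 3*x^4 + 3*x^2 + 1)
Second-derivative test at each critical point:
  f''(-6.1623) = 0.0042 > 0 → local minimum
  f''(0.1623) = -6.0042 < 0 → local maximum

Critical points: x = -sqrt(10) - 3 ≈ -6.1623 (local minimum); x = -3 + sqrt(10) ≈ 0.1623 (local maximum)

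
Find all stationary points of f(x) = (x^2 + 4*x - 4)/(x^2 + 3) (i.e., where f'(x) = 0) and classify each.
f'(x) = 2*(-2*x^2 + 7*x + 6)/(x^4 + 6*x^2 + 9)

Solve f'(x) = 0:
  f'(x) = -2*(2*x^2 - 7*x - 6)/(x^2 + 3)^2; the denominator is positive wherever f is defined, so f'(x) = 0 ⇔ -4*x^2 + 14*x + 12 = 0.
  Factor: -4*x^2 + 14*x + 12 = -2*(2*x^2 - 7*x - 6); 2*x^2 - 7*x - 6 = 0 has no rational roots; quadratic formula: x = (7 ± √97)/4.
  ⇒ x = 7/4 - sqrt(97)/4 ≈ -0.7122, 7/4 + sqrt(97)/4 ≈ 4.2122

f''(x) = 2*(4*x^3 - 21*x^2 - 36*x + 21)/(x^6 + 9*x^4 + 27*x^2 + 27)
Second-derivative test at each critical point:
  f''(-0.7122) = 1.6013 > 0 → local minimum
  f''(4.2122) = -0.0458 < 0 → local maximum

Critical points: x = 7/4 - sqrt(97)/4 ≈ -0.7122 (local minimum); x = 7/4 + sqrt(97)/4 ≈ 4.2122 (local maximum)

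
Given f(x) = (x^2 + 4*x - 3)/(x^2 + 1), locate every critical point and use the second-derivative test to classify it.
f'(x) = 4*(-x^2 + 2*x + 1)/(x^4 + 2*x^2 + 1)

Solve f'(x) = 0:
  f'(x) = -4*(x^2 - 2*x - 1)/(x^2 + 1)^2; the denominator is positive wherever f is defined, so f'(x) = 0 ⇔ -4*x^2 + 8*x + 4 = 0.
  Factor: -4*x^2 + 8*x + 4 = -4*(x^2 - 2*x - 1); x^2 - 2*x - 1 = 0 has no rational roots; quadratic formula: x = (2 ± √8)/2.
  ⇒ x = 1 - sqrt(2) ≈ -0.4142, 1 + sqrt(2) ≈ 2.4142

f''(x) = 8*(x^3 - 3*x^2 - 3*x + 1)/(x^6 + 3*x^4 + 3*x^2 + 1)
Second-derivative test at each critical point:
  f''(-0.4142) = 8.2426 > 0 → local minimum
  f''(2.4142) = -0.2426 < 0 → local maximum

Critical points: x = 1 - sqrt(2) ≈ -0.4142 (local minimum); x = 1 + sqrt(2) ≈ 2.4142 (local maximum)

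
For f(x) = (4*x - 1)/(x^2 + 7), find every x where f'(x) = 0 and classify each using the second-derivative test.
f'(x) = 2*(-2*x^2 + x + 14)/(x^4 + 14*x^2 + 49)

Solve f'(x) = 0:
  f'(x) = -2*(2*x^2 - x - 14)/(x^2 + 7)^2; the denominator is positive wherever f is defined, so f'(x) = 0 ⇔ -4*x^2 + 2*x + 28 = 0.
  Factor: -4*x^2 + 2*x + 28 = -2*(2*x^2 - x - 14); 2*x^2 - x - 14 = 0 has no rational roots; quadratic formula: x = (1 ± √113)/4.
  ⇒ x = 1/4 - sqrt(113)/4 ≈ -2.4075, 1/4 + sqrt(113)/4 ≈ 2.9075

f''(x) = 2*(4*x^2*(4*x - 1) + (1 - 12*x)*(x^2 + 7))/(x^2 + 7)^3
Second-derivative test at each critical point:
  f''(-2.4075) = 0.1298 > 0 → local minimum
  f''(2.9075) = -0.0890 < 0 → local maximum

Critical points: x = 1/4 - sqrt(113)/4 ≈ -2.4075 (local minimum); x = 1/4 + sqrt(113)/4 ≈ 2.9075 (local maximum)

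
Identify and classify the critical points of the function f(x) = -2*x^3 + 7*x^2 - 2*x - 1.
f'(x) = -6*x^2 + 14*x - 2

Solve f'(x) = 0:
  Factor: -6*x^2 + 14*x - 2 = -2*(3*x^2 - 7*x + 1); 3*x^2 - 7*x + 1 = 0 has no rational roots; quadratic formula: x = (7 ± √37)/6.
  ⇒ x = 7/6 - sqrt(37)/6 ≈ 0.1529, sqrt(37)/6 + 7/6 ≈ 2.1805

f''(x) = 14 - 12*x
Second-derivative test at each critical point:
  f''(0.1529) = 12.1655 > 0 → local minimum
  f''(2.1805) = -12.1655 < 0 → local maximum

Critical points: x = 7/6 - sqrt(37)/6 ≈ 0.1529 (local minimum); x = sqrt(37)/6 + 7/6 ≈ 2.1805 (local maximum)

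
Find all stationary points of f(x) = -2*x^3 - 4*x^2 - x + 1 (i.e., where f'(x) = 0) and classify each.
f'(x) = -6*x^2 - 8*x - 1

Solve f'(x) = 0:
  6*x^2 + 8*x + 1 = 0 has no rational roots; quadratic formula: x = (-8 ± √40)/12.
  ⇒ x = -2/3 - sqrt(10)/6 ≈ -1.1937, -2/3 + sqrt(10)/6 ≈ -0.1396

f''(x) = -12*x - 8
Second-derivative test at each critical point:
  f''(-1.1937) = 6.3246 > 0 → local minimum
  f''(-0.1396) = -6.3246 < 0 → local maximum

Critical points: x = -2/3 - sqrt(10)/6 ≈ -1.1937 (local minimum); x = -2/3 + sqrt(10)/6 ≈ -0.1396 (local maximum)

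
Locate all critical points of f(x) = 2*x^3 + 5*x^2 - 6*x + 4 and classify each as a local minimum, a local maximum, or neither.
f'(x) = 6*x^2 + 10*x - 6

Solve f'(x) = 0:
  Factor: 6*x^2 + 10*x - 6 = 2*(3*x^2 + 5*x - 3); 3*x^2 + 5*x - 3 = 0 has no rational roots; quadratic formula: x = (-5 ± √61)/6.
  ⇒ x = -sqrt(61)/6 - 5/6 ≈ -2.1350, -5/6 + sqrt(61)/6 ≈ 0.4684

f''(x) = 12*x + 10
Second-derivative test at each critical point:
  f''(-2.1350) = -15.6205 < 0 → local maximum
  f''(0.4684) = 15.6205 > 0 → local minimum

Critical points: x = -sqrt(61)/6 - 5/6 ≈ -2.1350 (local maximum); x = -5/6 + sqrt(61)/6 ≈ 0.4684 (local minimum)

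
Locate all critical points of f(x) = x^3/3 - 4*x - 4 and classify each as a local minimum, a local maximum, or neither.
f'(x) = x^2 - 4

Solve f'(x) = 0:
  Factor: x^2 - 4 = (x - 2)*(x + 2) = 0.
  ⇒ x = -2, 2

f''(x) = 2*x
Second-derivative test at each critical point:
  f''(-2) = -4 < 0 → local maximum
  f''(2) = 4 > 0 → local minimum

Critical points: x = -2 (local maximum); x = 2 (local minimum)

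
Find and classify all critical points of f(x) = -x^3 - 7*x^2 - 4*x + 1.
f'(x) = -3*x^2 - 14*x - 4

Solve f'(x) = 0:
  3*x^2 + 14*x + 4 = 0 has no rational roots; quadratic formula: x = (-14 ± √148)/6.
  ⇒ x = -7/3 - sqrt(37)/3 ≈ -4.3609, -7/3 + sqrt(37)/3 ≈ -0.3057

f''(x) = -6*x - 14
Second-derivative test at each critical point:
  f''(-4.3609) = 12.1655 > 0 → local minimum
  f''(-0.3057) = -12.1655 < 0 → local maximum

Critical points: x = -7/3 - sqrt(37)/3 ≈ -4.3609 (local minimum); x = -7/3 + sqrt(37)/3 ≈ -0.3057 (local maximum)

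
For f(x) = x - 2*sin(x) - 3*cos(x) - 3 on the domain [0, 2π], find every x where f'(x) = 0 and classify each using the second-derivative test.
f'(x) = 3*sin(x) - 2*cos(x) + 1

Solve f'(x) = 0 on [0, 2π]:
  f'(x) = 0 ⇔ 3*sin(x) - 2*cos(x) = -1. Write the left side as R·cos(x + φ) with R = √((-2)² + (-3)²) = sqrt(13), cos φ = -2*sqrt(13)/13, sin φ = -3*sqrt(13)/13; then cos(x + φ) = -sqrt(13)/13. Solve for x and keep the solutions lying in [0, 2π].
  ⇒ x = atan((-3 + 4*sqrt(3))/(2 + 6*sqrt(3))) ≈ 0.3070, atan((-4*sqrt(3) - 3)/(2 - 6*sqrt(3))) + pi ≈ 4.0106

f''(x) = 2*sin(x) + 3*cos(x)
Second-derivative test at each critical point:
  f''(0.3070) = 3.4641 > 0 → local minimum
  f''(4.0106) = -3.4641 < 0 → local maximum

Critical points: x = atan((-3 + 4*sqrt(3))/(2 + 6*sqrt(3))) ≈ 0.3070 (local minimum); x = atan((-4*sqrt(3) - 3)/(2 - 6*sqrt(3))) + pi ≈ 4.0106 (local maximum)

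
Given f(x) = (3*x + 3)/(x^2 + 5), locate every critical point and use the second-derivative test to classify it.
f'(x) = 3*(x^2 - 2*x*(x + 1) + 5)/(x^2 + 5)^2

Solve f'(x) = 0:
  f'(x) = -3*(x^2 + 2*x - 5)/(x^2 + 5)^2; the denominator is positive wherever f is defined, so f'(x) = 0 ⇔ -3*x^2 - 6*x + 15 = 0.
  Factor: -3*x^2 - 6*x + 15 = -3*(x^2 + 2*x - 5); x^2 + 2*x - 5 = 0 has no rational roots; quadratic formula: x = (-2 ± √24)/2.
  ⇒ x = -sqrt(6) - 1 ≈ -3.4495, -1 + sqrt(6) ≈ 1.4495

f''(x) = 6*(4*x^2*(x + 1) - (3*x + 1)*(x^2 + 5))/(x^2 + 5)^3
Second-derivative test at each critical point:
  f''(-3.4495) = 0.0515 > 0 → local minimum
  f''(1.4495) = -0.2915 < 0 → local maximum

Critical points: x = -sqrt(6) - 1 ≈ -3.4495 (local minimum); x = -1 + sqrt(6) ≈ 1.4495 (local maximum)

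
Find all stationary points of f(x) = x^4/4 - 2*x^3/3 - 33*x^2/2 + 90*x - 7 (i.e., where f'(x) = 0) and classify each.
f'(x) = x^3 - 2*x^2 - 33*x + 90

Solve f'(x) = 0:
  Factor: x^3 - 2*x^2 - 33*x + 90 = (x - 5)*(x - 3)*(x + 6) = 0.
  ⇒ x = -6, 3, 5

f''(x) = 3*x^2 - 4*x - 33
Second-derivative test at each critical point:
  f''(-6) = 99 > 0 → local minimum
  f''(3) = -18 < 0 → local maximum
  f''(5) = 22 > 0 → local minimum

Critical points: x = -6 (local minimum); x = 3 (local maximum); x = 5 (local minimum)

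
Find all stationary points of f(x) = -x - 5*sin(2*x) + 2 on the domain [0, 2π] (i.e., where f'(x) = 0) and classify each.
f'(x) = 20*sin(x)^2 - 11

Solve f'(x) = 0 on [0, 2π]:
  f'(x) = 0 ⇔ cos(2*x) = -1/10, i.e. 2*x = ±arccos(-1/10) + 2nπ; keep the solutions lying in [0, 2π].
  ⇒ x = acos(-1/10)/2 ≈ 0.8355, pi - acos(-1/10)/2 ≈ 2.3061, acos(-1/10)/2 + pi ≈ 3.9771, -acos(-1/10)/2 + 2*pi ≈ 5.4477

f''(x) = 20*sin(2*x)
Second-derivative test at each critical point:
  f''(0.8355) = 19.8997 > 0 → local minimum
  f''(2.3061) = -19.8997 < 0 → local maximum
  f''(3.9771) = 19.8997 > 0 → local minimum
  f''(5.4477) = -19.8997 < 0 → local maximum

Critical points: x = acos(-1/10)/2 ≈ 0.8355 (local minimum); x = pi - acos(-1/10)/2 ≈ 2.3061 (local maximum); x = acos(-1/10)/2 + pi ≈ 3.9771 (local minimum); x = -acos(-1/10)/2 + 2*pi ≈ 5.4477 (local maximum)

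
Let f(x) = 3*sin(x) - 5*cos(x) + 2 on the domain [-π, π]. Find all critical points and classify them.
f'(x) = 5*sin(x) + 3*cos(x)

Solve f'(x) = 0 on [-π, π]:
  f'(x) = 0 ⇔ 3*cos(x) = -5*sin(x) ⇔ tan(x) = -3/5, i.e. x = arctan(-3/5) + nπ; keep the solutions lying in [-π, π].
  ⇒ x = -atan(3/5) ≈ -0.5404, pi - atan(3/5) ≈ 2.6012

f''(x) = -3*sin(x) + 5*cos(x)
Second-derivative test at each critical point:
  f''(-0.5404) = 5.8310 > 0 → local minimum
  f''(2.6012) = -5.8310 < 0 → local maximum

Critical points: x = -atan(3/5) ≈ -0.5404 (local minimum); x = pi - atan(3/5) ≈ 2.6012 (local maximum)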